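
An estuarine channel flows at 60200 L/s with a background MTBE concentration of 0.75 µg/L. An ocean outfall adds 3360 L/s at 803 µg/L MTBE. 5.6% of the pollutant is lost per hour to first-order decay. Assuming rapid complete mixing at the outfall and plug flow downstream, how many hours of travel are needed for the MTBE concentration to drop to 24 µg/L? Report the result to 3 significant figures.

Flow-weighted average: C = (60200·0.7500 + 3360·803.0) / 63560 = 2743000/63560 = 43.16 µg/L.
5.6%/h lost → k = −ln(1 − 0.056) = 0.05763 h⁻¹.
43.16·exp(−k·t) = 24 → t = ln(43.16/24)/k = 36660 s = 10.18 h.

10.2 h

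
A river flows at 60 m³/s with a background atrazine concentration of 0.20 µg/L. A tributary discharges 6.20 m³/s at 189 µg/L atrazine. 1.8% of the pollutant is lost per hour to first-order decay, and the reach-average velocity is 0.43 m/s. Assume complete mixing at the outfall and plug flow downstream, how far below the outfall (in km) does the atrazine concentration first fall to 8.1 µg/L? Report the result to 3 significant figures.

67.5 km

After mixing, C = (60.00·0.2000 + 6.200·189.0) / 66.20 = 1184/66.20 = 17.88 µg/L.
1.8%/h lost → k = −ln(1 − 0.018) = 0.01816 h⁻¹.
Set 17.88·exp(−k·t) = 8.1 → t = ln(17.88/8.1)/k = 157000 s = 43.60 h.
Distance = v·t = 0.43·157000 = 67490 m = 67.49 km.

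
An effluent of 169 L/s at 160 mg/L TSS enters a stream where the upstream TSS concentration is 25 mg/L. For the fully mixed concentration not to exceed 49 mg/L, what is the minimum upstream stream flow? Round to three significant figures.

782 L/s

Set C_mix = 49: (Q·25.00 + 169.0·160.0) / (Q + 169.0) = 49
→ Q = 169.0·(160.0 − 49)/(49 − 25.00) = 781.6 L/s.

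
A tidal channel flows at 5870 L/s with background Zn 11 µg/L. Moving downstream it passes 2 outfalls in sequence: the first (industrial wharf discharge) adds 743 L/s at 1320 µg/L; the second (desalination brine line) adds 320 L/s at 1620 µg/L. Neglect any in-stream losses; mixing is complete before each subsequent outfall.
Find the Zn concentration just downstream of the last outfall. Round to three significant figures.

226 µg/L

After outfall 1: Q = 5870 + 743.0 = 6613 L/s; C = (5870·11.00 + 743.0·1320)/6613 = 158.1 µg/L.
After outfall 2: Q = 6613 + 320.0 = 6933 L/s; C = (6613·158.1 + 320.0·1620)/6933 = 225.5 µg/L.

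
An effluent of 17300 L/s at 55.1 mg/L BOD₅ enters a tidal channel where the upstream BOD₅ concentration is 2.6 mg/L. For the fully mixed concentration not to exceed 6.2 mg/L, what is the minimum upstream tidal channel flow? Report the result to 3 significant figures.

Set C_mix = 6.2: (Q·2.600 + 17300·55.10) / (Q + 17300) = 6.2
→ Q = 17300·(55.10 − 6.2)/(6.2 − 2.600) = 235000 L/s.

235000 L/s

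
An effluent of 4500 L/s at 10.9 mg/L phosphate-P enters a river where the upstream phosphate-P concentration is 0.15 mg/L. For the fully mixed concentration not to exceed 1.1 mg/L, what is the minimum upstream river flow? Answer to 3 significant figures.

46400 L/s

Set C_mix = 1.1: (Q·0.1500 + 4500·10.90) / (Q + 4500) = 1.1
→ Q = 4500·(10.90 − 1.1)/(1.1 − 0.1500) = 46420 L/s.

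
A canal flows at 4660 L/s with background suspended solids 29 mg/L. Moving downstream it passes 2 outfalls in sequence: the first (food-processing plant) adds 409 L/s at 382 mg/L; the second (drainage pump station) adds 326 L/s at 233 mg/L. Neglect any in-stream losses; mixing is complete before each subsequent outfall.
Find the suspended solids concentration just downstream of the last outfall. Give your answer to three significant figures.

After outfall 1: Q = 4660 + 409.0 = 5069 L/s; C = (4660·29.00 + 409.0·382.0)/5069 = 57.48 mg/L.
After outfall 2: Q = 5069 + 326.0 = 5395 L/s; C = (5069·57.48 + 326.0·233.0)/5395 = 68.09 mg/L.

68.1 mg/L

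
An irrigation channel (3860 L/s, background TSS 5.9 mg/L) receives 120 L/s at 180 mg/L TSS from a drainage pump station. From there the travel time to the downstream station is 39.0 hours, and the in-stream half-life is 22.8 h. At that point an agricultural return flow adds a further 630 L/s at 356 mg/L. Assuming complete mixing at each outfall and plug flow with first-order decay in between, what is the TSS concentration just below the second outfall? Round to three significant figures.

Conservation of mass: C = (3860·5.900 + 120.0·180.0) / 3980 = 44370/3980 = 11.15 mg/L; combined flow 3980 L/s.
Half-life 22.8 h → k = ln 2 / 22.8 = 0.03040 h⁻¹ = 0.7296 d⁻¹.
First-order decay: C = 11.15·exp(−k·t) = 11.15·0.3055 = 3.407 mg/L.
At the second outfall, C = (3980·3.407 + 630.0·356.0) / (3980 + 630.0) = 51.59 mg/L.

51.6 mg/L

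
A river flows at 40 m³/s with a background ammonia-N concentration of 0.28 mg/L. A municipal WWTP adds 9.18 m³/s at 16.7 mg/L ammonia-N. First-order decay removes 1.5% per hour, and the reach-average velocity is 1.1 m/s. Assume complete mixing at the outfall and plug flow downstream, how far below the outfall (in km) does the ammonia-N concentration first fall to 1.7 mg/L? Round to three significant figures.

177 km

Mixed concentration C = ΣQC/ΣQ = (40.00·0.2800 + 9.180·16.70) / 49.18 = 164.5/49.18 = 3.345 mg/L.
1.5%/h lost → k = −ln(1 − 0.015) = 0.01511 h⁻¹.
Set 3.345·exp(−k·t) = 1.7 → t = ln(3.345/1.7)/k = 161200 s = 44.78 h.
Distance = v·t = 1.1·161200 = 177300 m = 177.3 km.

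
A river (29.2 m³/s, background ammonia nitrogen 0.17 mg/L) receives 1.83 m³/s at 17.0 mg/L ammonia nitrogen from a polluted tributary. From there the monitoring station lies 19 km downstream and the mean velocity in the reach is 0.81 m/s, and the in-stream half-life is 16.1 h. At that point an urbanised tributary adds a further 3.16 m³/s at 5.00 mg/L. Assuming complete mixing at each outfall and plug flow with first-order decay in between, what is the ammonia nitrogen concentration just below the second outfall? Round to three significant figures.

1.26 mg/L

Mixed concentration C = ΣQC/ΣQ = (29.20·0.1700 + 1.830·17.00) / 31.03 = 36.07/31.03 = 1.163 mg/L; combined flow 31.03 m³/s.
Travel time t = 19·1000 / 0.81 = 23460 s = 6.516 h.
Half-life 16.1 h → k = ln 2 / 16.1 = 0.04305 h⁻¹ = 1.033 d⁻¹.
Applying C = C₀e^(−kt): 1.163 × 0.7554 = 0.8782 mg/L.
Second outfall: C = (31.03·0.8782 + 3.160·5.000)/34.19 = 1.259 mg/L.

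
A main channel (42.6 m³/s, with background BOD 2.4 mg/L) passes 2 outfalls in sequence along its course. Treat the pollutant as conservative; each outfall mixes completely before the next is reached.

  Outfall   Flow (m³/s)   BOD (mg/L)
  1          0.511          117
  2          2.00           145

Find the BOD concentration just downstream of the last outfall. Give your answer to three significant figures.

10.0 mg/L

Outfall 1: combined Q = 43.11 m³/s; C = (42.60·2.400 + 0.5110·117.0)/43.11 = 3.758 mg/L.
Outfall 2: combined Q = 45.11 m³/s; C = (43.11·3.758 + 2.000·145.0)/45.11 = 10.02 mg/L.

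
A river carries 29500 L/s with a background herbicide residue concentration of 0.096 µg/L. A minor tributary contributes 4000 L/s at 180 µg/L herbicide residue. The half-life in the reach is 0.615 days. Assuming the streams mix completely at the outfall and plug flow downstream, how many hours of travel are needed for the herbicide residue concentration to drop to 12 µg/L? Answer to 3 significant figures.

12.5 h

Conservation of mass: C = (29500·0.09600 + 4000·180.0) / 33500 = 722800/33500 = 21.58 µg/L.
Half-life 0.615 d → k = ln 2 / 0.615 = 1.127 d⁻¹.
21.58·exp(−k·t) = 12 → t = ln(21.58/12)/k = 44980 s = 12.49 h.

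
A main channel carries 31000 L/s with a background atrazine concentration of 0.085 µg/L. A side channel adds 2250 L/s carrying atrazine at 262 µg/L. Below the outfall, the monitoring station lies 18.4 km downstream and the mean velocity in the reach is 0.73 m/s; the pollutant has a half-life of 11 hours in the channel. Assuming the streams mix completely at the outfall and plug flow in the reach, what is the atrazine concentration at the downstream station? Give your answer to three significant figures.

Mixed concentration C = ΣQC/ΣQ = (31000·0.08500 + 2250·262.0) / 33250 = 592100/33250 = 17.81 µg/L.
Travel time t = 18.4·1000 / 0.73 = 25210 s = 7.002 h.
Half-life 11 h → k = ln 2 / 11 = 0.06301 h⁻¹ = 1.512 d⁻¹.
After decay, C = 17.81 × e^(−kt) = 17.81 × 0.6433 = 11.46 µg/L.

11.5 µg/L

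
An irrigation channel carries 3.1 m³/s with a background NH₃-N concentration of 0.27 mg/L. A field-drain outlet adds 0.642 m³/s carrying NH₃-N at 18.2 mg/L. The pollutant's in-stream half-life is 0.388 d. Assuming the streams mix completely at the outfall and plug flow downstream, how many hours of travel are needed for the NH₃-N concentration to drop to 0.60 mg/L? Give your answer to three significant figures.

Conservation of mass: C = (3.100·0.2700 + 0.6420·18.20) / 3.742 = 12.52/3.742 = 3.346 mg/L.
Half-life 0.388 d → k = ln 2 / 0.388 = 1.786 d⁻¹.
3.346·exp(−k·t) = 0.60 → t = ln(3.346/0.60)/k = 83120 s = 23.09 h.

23.1 h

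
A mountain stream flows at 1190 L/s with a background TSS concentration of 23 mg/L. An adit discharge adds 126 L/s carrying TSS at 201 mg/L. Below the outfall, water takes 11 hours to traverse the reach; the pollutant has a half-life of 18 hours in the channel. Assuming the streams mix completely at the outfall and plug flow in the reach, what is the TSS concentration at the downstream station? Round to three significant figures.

Conservation of mass: C = (1190·23.00 + 126.0·201.0) / 1316 = 52700/1316 = 40.04 mg/L.
Half-life 18 h → k = ln 2 / 18 = 0.03851 h⁻¹ = 0.9242 d⁻¹.
After decay, C = 40.04 × e^(−kt) = 40.04 × 0.6547 = 26.22 mg/L.

26.2 mg/L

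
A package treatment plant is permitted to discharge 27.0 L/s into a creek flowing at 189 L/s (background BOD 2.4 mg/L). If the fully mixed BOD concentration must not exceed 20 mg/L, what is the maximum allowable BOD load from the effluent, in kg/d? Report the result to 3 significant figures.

Mass balance at the limit: 189.0·2.400 + 27.00·Cₑ = 216.0·20 → Cₑ = 143.2 mg/L.
27.00 L/s = 0.02700 m³/s. Load = 0.02700 m³/s × 143.2 g/m³ × 86 400 s/d = 334.1 kg/d.

334 kg/d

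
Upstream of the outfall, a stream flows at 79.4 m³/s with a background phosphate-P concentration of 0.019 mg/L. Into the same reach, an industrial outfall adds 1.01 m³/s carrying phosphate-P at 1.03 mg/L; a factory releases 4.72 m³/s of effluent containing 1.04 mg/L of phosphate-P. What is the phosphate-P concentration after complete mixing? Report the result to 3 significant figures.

After mixing, C = (79.40·0.01900 + 1.010·1.030 + 4.720·1.040) / 85.13 = 7.458/85.13 = 0.08760 mg/L.

0.0876 mg/L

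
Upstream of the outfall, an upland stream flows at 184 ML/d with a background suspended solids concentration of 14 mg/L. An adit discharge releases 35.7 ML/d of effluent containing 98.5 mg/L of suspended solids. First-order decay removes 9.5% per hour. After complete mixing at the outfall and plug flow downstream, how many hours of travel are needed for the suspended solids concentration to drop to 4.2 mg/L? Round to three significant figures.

Conservation of mass: C = (184.0·14.00 + 35.70·98.50) / 219.7 = 6092/219.7 = 27.73 mg/L.
9.5%/h lost → k = −ln(1 − 0.095) = 0.09982 h⁻¹.
27.73·exp(−k·t) = 4.2 → t = ln(27.73/4.2)/k = 68070 s = 18.91 h.

18.9 h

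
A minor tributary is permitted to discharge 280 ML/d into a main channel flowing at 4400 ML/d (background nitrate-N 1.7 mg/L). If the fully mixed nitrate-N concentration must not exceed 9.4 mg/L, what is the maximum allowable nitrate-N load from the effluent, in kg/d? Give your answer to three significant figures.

36500 kg/d

Mass balance at the limit: 4400·1.700 + 280.0·Cₑ = 4680·9.4 → Cₑ = 130.4 mg/L.
280.0 ML/d = 3.241 m³/s. Load = 3.241 m³/s × 130.4 g/m³ × 86 400 s/d = 36510 kg/d.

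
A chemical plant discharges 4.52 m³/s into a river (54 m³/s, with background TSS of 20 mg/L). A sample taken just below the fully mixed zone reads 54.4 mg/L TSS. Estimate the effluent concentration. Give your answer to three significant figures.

465 mg/L

Mass balance: 54.00·20.00 + 4.520·Cₑ = 58.52·54.40
→ Cₑ = (58.52·54.40 − 54.00·20.00) / 4.520 = 465.4 mg/L.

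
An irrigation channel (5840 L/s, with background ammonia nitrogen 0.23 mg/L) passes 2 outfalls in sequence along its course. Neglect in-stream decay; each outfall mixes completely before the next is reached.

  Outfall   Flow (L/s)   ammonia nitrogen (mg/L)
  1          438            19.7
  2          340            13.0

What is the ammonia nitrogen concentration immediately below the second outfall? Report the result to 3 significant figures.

2.17 mg/L

After outfall 1: Q = 5840 + 438.0 = 6278 L/s; C = (5840·0.2300 + 438.0·19.70)/6278 = 1.588 mg/L.
After outfall 2: Q = 6278 + 340.0 = 6618 L/s; C = (6278·1.588 + 340.0·13.00)/6618 = 2.175 mg/L.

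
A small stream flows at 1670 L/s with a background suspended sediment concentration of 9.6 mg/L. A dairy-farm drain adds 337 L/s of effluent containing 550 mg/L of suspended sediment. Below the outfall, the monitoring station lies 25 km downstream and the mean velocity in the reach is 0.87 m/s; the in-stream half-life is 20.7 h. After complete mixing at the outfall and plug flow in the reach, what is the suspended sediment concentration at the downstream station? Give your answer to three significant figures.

76.8 mg/L

Flow-weighted average: C = (1670·9.600 + 337.0·550.0) / 2007 = 201400/2007 = 100.3 mg/L.
Travel time t = 25·1000 / 0.87 = 28740 s = 7.982 h.
Half-life 20.7 h → k = ln 2 / 20.7 = 0.03349 h⁻¹ = 0.8036 d⁻¹.
Decay over the reach: 100.3·exp(−kt) = 100.3·0.7655 = 76.81 mg/L.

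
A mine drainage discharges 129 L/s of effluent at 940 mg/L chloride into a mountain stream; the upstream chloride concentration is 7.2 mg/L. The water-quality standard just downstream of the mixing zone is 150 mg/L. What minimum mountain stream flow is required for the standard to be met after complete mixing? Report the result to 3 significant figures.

714 L/s

Set C_mix = 150: (Q·7.200 + 129.0·940.0) / (Q + 129.0) = 150
→ Q = 129.0·(940.0 − 150)/(150 − 7.200) = 713.7 L/s.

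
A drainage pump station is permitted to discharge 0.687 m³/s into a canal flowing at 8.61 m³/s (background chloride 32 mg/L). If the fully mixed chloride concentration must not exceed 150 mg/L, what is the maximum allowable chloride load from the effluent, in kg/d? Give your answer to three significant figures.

96700 kg/d

Mass balance at the limit: 8.610·32.00 + 0.6870·Cₑ = 9.297·150 → Cₑ = 1629 mg/L.
Load = 0.6870 m³/s × 1629 g/m³ × 86 400 s/d = 96680 kg/d.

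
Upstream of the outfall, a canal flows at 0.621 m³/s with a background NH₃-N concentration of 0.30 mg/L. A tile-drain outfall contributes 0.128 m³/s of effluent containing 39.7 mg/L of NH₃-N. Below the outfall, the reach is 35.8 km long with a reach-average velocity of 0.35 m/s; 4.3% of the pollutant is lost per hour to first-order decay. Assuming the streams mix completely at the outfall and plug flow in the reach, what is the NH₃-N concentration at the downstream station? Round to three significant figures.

Conservation of mass: C = (0.6210·0.3000 + 0.1280·39.70) / 0.7490 = 5.268/0.7490 = 7.033 mg/L.
Travel time t = 35.8·1000 / 0.35 = 102300 s = 28.41 h.
4.3%/h lost → k = −ln(1 − 0.043) = 0.04395 h⁻¹.
Applying C = C₀e^(−kt): 7.033 × 0.2869 = 2.017 mg/L.

2.02 mg/L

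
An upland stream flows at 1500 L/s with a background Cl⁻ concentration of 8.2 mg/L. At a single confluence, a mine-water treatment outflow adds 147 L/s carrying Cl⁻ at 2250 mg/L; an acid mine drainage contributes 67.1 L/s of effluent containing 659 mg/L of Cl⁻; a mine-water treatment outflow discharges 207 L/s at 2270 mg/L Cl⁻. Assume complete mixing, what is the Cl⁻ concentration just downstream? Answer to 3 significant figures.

After mixing, C = (1500·8.200 + 147.0·2250 + 67.10·659.0 + 207.0·2270) / 1921 = 857200/1921 = 446.2 mg/L.

446 mg/L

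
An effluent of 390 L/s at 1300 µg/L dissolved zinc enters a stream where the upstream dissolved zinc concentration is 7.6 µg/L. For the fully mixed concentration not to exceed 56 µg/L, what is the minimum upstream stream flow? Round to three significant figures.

10000 L/s

Set C_mix = 56: (Q·7.600 + 390.0·1300) / (Q + 390.0) = 56
→ Q = 390.0·(1300 − 56)/(56 − 7.600) = 10020 L/s.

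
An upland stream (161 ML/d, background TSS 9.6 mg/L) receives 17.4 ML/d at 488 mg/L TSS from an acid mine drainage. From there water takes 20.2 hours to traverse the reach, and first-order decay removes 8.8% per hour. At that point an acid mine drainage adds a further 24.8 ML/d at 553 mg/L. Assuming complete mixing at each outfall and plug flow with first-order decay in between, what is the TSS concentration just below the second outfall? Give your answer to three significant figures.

75.2 mg/L

Mass balance: C = (161.0·9.600 + 17.40·488.0) / 178.4 = 10040/178.4 = 56.26 mg/L; combined flow 178.4 ML/d.
8.8%/h lost → k = −ln(1 − 0.088) = 0.09212 h⁻¹.
Applying C = C₀e^(−kt): 56.26 × 0.1556 = 8.752 mg/L.
At the second outfall, C = (178.4·8.752 + 24.80·553.0) / (178.4 + 24.80) = 75.18 mg/L.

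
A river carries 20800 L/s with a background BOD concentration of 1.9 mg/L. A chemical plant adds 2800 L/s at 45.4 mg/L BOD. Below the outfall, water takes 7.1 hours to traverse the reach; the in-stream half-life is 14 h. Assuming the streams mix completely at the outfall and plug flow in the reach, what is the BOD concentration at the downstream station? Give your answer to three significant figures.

Flow-weighted average: C = (20800·1.900 + 2800·45.40) / 23600 = 166600/23600 = 7.061 mg/L.
Half-life 14 h → k = ln 2 / 14 = 0.04951 h⁻¹ = 1.188 d⁻¹.
After decay, C = 7.061 × e^(−kt) = 7.061 × 0.7036 = 4.968 mg/L.

4.97 mg/L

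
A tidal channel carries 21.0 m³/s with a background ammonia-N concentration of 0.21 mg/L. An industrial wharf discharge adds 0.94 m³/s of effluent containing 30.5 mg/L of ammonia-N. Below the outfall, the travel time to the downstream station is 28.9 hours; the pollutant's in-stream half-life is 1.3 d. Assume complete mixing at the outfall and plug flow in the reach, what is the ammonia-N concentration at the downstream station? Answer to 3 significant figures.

Mass balance: C = (21.00·0.2100 + 0.9400·30.50) / 21.94 = 33.08/21.94 = 1.508 mg/L.
Half-life 1.3 d → k = ln 2 / 1.3 = 0.5332 d⁻¹.
After decay, C = 1.508 × e^(−kt) = 1.508 × 0.5262 = 0.7934 mg/L.

0.793 mg/L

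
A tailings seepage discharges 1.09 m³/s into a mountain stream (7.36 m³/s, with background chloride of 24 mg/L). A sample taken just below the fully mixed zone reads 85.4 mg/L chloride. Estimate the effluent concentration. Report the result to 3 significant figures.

Mass balance: 7.360·24.00 + 1.090·Cₑ = 8.450·85.40
→ Cₑ = (8.450·85.40 − 7.360·24.00) / 1.090 = 500.0 mg/L.

500 mg/L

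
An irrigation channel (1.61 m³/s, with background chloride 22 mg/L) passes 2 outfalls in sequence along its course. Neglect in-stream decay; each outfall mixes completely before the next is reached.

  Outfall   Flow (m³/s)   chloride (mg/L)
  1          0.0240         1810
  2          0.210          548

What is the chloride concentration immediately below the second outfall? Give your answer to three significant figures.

Outfall 1: combined Q = 1.634 m³/s; C = (1.610·22.00 + 0.02400·1810)/1.634 = 48.26 mg/L.
Outfall 2: combined Q = 1.844 m³/s; C = (1.634·48.26 + 0.2100·548.0)/1.844 = 105.2 mg/L.

105 mg/L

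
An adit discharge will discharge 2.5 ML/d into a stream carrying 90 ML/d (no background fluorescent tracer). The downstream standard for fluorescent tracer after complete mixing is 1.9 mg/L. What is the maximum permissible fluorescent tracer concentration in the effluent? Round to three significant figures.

At the limit, (Qr·Cr + Qe·Cₑ)/(Qr + Qe) = 1.9:
Cₑ = (92.50·1.9 − 90.00·0) / 2.500 = 70.30 mg/L.

70.3 mg/L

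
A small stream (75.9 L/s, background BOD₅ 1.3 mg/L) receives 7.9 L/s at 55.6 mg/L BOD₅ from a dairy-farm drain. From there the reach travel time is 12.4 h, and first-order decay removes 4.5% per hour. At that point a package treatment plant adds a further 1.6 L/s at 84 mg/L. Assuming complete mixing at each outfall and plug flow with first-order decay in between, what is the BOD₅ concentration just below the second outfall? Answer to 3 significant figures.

Mass balance: C = (75.90·1.300 + 7.900·55.60) / 83.80 = 537.9/83.80 = 6.419 mg/L; combined flow 83.80 L/s.
4.5%/h lost → k = −ln(1 − 0.045) = 0.04604 h⁻¹.
First-order decay: C = 6.419·exp(−k·t) = 6.419·0.5650 = 3.627 mg/L.
At the second outfall, C = (83.80·3.627 + 1.600·84.00) / (83.80 + 1.600) = 5.132 mg/L.

5.13 mg/L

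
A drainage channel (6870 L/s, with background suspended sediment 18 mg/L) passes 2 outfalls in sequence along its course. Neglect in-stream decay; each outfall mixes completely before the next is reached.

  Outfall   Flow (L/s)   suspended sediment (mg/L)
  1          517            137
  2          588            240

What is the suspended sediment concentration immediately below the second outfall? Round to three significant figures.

42.1 mg/L

After outfall 1: Q = 6870 + 517.0 = 7387 L/s; C = (6870·18.00 + 517.0·137.0)/7387 = 26.33 mg/L.
After outfall 2: Q = 7387 + 588.0 = 7975 L/s; C = (7387·26.33 + 588.0·240.0)/7975 = 42.08 mg/L.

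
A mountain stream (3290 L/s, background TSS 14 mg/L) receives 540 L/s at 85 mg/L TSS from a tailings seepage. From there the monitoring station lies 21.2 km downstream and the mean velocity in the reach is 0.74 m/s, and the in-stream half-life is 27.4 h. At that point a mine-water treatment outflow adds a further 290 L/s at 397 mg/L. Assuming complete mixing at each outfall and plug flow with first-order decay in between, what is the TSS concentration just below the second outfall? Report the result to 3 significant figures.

After mixing, C = (3290·14.00 + 540.0·85.00) / 3830 = 91960/3830 = 24.01 mg/L; combined flow 3830 L/s.
Travel time t = 21.2·1000 / 0.74 = 28650 s = 7.958 h.
Half-life 27.4 h → k = ln 2 / 27.4 = 0.02530 h⁻¹ = 0.6071 d⁻¹.
Decay over the reach: 24.01·exp(−kt) = 24.01·0.8177 = 19.63 mg/L.
At the second outfall, C = (3830·19.63 + 290.0·397.0) / (3830 + 290.0) = 46.19 mg/L.

46.2 mg/L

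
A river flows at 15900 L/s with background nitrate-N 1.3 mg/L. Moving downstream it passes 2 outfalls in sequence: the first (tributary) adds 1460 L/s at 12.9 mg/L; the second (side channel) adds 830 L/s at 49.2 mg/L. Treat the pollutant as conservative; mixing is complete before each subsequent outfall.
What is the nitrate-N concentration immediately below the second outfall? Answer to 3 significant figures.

4.42 mg/L

Outfall 1: combined Q = 17360 L/s; C = (15900·1.300 + 1460·12.90)/17360 = 2.276 mg/L.
Outfall 2: combined Q = 18190 L/s; C = (17360·2.276 + 830.0·49.20)/18190 = 4.417 mg/L.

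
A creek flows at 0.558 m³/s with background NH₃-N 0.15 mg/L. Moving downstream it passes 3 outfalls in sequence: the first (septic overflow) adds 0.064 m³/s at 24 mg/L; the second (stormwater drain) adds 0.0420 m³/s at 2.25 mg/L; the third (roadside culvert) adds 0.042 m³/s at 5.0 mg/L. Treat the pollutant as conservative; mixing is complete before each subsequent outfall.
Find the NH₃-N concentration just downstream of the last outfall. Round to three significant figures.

2.73 mg/L

Outfall 1: combined Q = 0.6220 m³/s; C = (0.5580·0.1500 + 0.06400·24.00)/0.6220 = 2.604 mg/L.
Outfall 2: combined Q = 0.6640 m³/s; C = (0.6220·2.604 + 0.04200·2.250)/0.6640 = 2.582 mg/L.
Outfall 3: combined Q = 0.7060 m³/s; C = (0.6640·2.582 + 0.04200·5.000)/0.7060 = 2.725 mg/L.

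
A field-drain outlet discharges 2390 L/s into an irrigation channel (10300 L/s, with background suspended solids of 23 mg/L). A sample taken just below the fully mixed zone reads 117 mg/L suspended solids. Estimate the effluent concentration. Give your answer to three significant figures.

522 mg/L

Mass balance: 10300·23.00 + 2390·Cₑ = 12690·117.0
→ Cₑ = (12690·117.0 − 10300·23.00) / 2390 = 522.1 mg/L.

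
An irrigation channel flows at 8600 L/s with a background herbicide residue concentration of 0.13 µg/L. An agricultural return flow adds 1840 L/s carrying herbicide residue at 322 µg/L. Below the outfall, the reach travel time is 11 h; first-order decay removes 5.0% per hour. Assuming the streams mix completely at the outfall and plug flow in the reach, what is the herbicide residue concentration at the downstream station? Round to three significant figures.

32.3 µg/L

Conservation of mass: C = (8600·0.1300 + 1840·322.0) / 10440 = 593600/10440 = 56.86 µg/L.
5.0%/h lost → k = −ln(1 − 0.05) = 0.05129 h⁻¹.
After decay, C = 56.86 × e^(−kt) = 56.86 × 0.5688 = 32.34 µg/L.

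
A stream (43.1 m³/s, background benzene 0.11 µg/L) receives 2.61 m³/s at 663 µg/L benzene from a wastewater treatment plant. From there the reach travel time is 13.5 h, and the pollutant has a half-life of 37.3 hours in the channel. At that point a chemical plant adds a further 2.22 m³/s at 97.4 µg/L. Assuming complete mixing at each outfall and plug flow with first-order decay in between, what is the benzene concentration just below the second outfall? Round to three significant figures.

32.7 µg/L

Flow-weighted average: C = (43.10·0.1100 + 2.610·663.0) / 45.71 = 1735/45.71 = 37.96 µg/L; combined flow 45.71 m³/s.
Half-life 37.3 h → k = ln 2 / 37.3 = 0.01858 h⁻¹ = 0.4460 d⁻¹.
First-order decay: C = 37.96·exp(−k·t) = 37.96·0.7781 = 29.54 µg/L.
At the second outfall, C = (45.71·29.54 + 2.220·97.40) / (45.71 + 2.220) = 32.68 µg/L.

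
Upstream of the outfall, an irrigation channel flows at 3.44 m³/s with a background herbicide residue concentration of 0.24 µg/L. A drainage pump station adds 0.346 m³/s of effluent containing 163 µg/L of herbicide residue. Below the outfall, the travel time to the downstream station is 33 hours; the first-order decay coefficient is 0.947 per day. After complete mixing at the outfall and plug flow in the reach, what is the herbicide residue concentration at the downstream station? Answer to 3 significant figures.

4.11 µg/L

Mass balance: C = (3.440·0.2400 + 0.3460·163.0) / 3.786 = 57.22/3.786 = 15.11 µg/L.
Applying C = C₀e^(−kt): 15.11 × 0.2720 = 4.110 µg/L.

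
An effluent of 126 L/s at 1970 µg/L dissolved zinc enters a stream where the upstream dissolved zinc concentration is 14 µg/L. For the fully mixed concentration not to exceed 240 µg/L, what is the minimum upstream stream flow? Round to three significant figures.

Set C_mix = 240: (Q·14.00 + 126.0·1970) / (Q + 126.0) = 240
→ Q = 126.0·(1970 − 240)/(240 − 14.00) = 964.5 L/s.

965 L/s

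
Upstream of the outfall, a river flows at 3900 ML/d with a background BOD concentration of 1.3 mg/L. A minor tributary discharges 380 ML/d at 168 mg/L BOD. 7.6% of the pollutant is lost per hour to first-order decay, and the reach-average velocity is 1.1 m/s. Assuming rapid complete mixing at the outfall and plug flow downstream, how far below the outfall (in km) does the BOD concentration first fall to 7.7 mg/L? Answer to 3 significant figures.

After mixing, C = (3900·1.300 + 380.0·168.0) / 4280 = 68910/4280 = 16.10 mg/L.
7.6%/h lost → k = −ln(1 − 0.076) = 0.07904 h⁻¹.
Set 16.10·exp(−k·t) = 7.7 → t = ln(16.10/7.7)/k = 33600 s = 9.332 h.
Distance = v·t = 1.1·33600 = 36950 m = 36.95 km.

37.0 km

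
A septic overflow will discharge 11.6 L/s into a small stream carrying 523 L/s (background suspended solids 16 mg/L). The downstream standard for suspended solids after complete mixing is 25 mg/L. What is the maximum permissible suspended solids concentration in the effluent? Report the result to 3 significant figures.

431 mg/L

At the limit, (Qr·Cr + Qe·Cₑ)/(Qr + Qe) = 25:
Cₑ = (534.6·25 − 523.0·16.00) / 11.60 = 430.8 mg/L.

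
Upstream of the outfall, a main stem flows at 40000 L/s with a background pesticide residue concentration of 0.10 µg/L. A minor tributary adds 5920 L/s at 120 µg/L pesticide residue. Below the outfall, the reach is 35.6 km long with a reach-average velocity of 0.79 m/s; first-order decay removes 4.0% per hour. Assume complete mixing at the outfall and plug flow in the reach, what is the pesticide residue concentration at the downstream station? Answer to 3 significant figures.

Mixed concentration C = ΣQC/ΣQ = (40000·0.1000 + 5920·120.0) / 45920 = 714400/45920 = 15.56 µg/L.
Travel time t = 35.6·1000 / 0.79 = 45060 s = 12.52 h.
4.0%/h lost → k = −ln(1 − 0.04) = 0.04082 h⁻¹.
Decay over the reach: 15.56·exp(−kt) = 15.56·0.5999 = 9.333 µg/L.

9.33 µg/L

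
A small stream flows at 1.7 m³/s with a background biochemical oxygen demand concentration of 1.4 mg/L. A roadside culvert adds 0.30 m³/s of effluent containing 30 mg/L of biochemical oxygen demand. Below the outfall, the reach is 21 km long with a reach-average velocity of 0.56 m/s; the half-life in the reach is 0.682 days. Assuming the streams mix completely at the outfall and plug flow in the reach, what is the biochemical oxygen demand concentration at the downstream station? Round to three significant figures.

Mass balance: C = (1.700·1.400 + 0.3000·30.00) / 2.000 = 11.38/2.000 = 5.690 mg/L.
Travel time t = 21·1000 / 0.56 = 37500 s = 10.42 h.
Half-life 0.682 d → k = ln 2 / 0.682 = 1.016 d⁻¹.
After decay, C = 5.690 × e^(−kt) = 5.690 × 0.6433 = 3.660 mg/L.

3.66 mg/L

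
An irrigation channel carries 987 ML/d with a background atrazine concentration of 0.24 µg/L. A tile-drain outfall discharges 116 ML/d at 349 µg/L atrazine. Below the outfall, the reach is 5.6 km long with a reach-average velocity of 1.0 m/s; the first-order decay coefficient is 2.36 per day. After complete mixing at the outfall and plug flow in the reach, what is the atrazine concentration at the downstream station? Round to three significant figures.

31.7 µg/L

Flow-weighted average: C = (987.0·0.2400 + 116.0·349.0) / 1103 = 40720/1103 = 36.92 µg/L.
Travel time t = 5.6·1000 / 1.0 = 5600 s = 1.556 h.
Decay over the reach: 36.92·exp(−kt) = 36.92·0.8582 = 31.68 µg/L.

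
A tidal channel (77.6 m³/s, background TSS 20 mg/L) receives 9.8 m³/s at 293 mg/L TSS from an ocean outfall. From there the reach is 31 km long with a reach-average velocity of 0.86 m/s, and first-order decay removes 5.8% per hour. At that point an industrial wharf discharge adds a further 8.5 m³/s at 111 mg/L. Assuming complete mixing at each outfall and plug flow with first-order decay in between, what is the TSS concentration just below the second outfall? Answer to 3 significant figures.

35.2 mg/L

Mass balance: C = (77.60·20.00 + 9.800·293.0) / 87.40 = 4423/87.40 = 50.61 mg/L; combined flow 87.40 m³/s.
Travel time t = 31·1000 / 0.86 = 36050 s = 10.01 h.
5.8%/h lost → k = −ln(1 − 0.058) = 0.05975 h⁻¹.
First-order decay: C = 50.61·exp(−k·t) = 50.61·0.5498 = 27.82 mg/L.
At the second outfall, C = (87.40·27.82 + 8.500·111.0) / (87.40 + 8.500) = 35.20 mg/L.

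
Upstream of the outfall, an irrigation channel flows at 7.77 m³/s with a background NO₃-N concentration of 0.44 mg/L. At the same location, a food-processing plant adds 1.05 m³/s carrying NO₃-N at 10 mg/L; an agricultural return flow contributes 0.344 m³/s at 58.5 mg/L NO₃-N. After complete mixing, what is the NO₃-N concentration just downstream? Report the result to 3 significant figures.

3.71 mg/L

Mass balance: C = (7.770·0.4400 + 1.050·10.00 + 0.3440·58.50) / 9.164 = 34.04/9.164 = 3.715 mg/L.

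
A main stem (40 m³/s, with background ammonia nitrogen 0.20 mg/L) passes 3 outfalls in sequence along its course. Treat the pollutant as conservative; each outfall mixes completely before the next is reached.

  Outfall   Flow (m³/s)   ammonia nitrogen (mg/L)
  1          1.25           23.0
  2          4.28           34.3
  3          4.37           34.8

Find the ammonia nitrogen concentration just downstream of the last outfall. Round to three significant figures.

After outfall 1: Q = 40.00 + 1.250 = 41.25 m³/s; C = (40.00·0.2000 + 1.250·23.00)/41.25 = 0.8909 mg/L.
After outfall 2: Q = 41.25 + 4.280 = 45.53 m³/s; C = (41.25·0.8909 + 4.280·34.30)/45.53 = 4.031 mg/L.
After outfall 3: Q = 45.53 + 4.370 = 49.90 m³/s; C = (45.53·4.031 + 4.370·34.80)/49.90 = 6.726 mg/L.

6.73 mg/L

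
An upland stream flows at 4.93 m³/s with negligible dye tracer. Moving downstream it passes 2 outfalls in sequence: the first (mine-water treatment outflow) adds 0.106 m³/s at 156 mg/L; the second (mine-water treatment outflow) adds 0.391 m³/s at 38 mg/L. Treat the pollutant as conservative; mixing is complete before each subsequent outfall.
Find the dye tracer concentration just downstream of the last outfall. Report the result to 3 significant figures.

5.78 mg/L

Below outfall 1: Q → 5.036 m³/s, C = (4.930·0 + 0.1060·156.0)/5.036 = 3.284 mg/L.
Below outfall 2: Q → 5.427 m³/s, C = (5.036·3.284 + 0.3910·38.00)/5.427 = 5.785 mg/L.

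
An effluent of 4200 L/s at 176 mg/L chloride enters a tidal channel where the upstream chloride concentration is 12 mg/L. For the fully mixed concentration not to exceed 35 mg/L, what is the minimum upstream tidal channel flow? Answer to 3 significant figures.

Set C_mix = 35: (Q·12.00 + 4200·176.0) / (Q + 4200) = 35
→ Q = 4200·(176.0 − 35)/(35 − 12.00) = 25750 L/s.

25700 L/s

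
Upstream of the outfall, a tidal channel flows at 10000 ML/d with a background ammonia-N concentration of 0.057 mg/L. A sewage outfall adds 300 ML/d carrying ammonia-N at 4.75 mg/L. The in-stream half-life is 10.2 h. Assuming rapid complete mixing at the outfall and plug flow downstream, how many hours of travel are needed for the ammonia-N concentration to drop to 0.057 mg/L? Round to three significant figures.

18.0 h

Conservation of mass: C = (10000·0.05700 + 300.0·4.750) / 10300 = 1995/10300 = 0.1937 mg/L.
Half-life 10.2 h → k = ln 2 / 10.2 = 0.06796 h⁻¹ = 1.631 d⁻¹.
0.1937·exp(−k·t) = 0.057 → t = ln(0.1937/0.057)/k = 64800 s = 18.00 h.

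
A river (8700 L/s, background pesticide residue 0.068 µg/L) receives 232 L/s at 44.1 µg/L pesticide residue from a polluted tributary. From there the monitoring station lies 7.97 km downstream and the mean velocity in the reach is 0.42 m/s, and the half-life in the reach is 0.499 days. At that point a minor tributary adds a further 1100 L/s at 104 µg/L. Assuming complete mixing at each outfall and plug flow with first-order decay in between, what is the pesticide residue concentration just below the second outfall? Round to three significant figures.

Flow-weighted average: C = (8700·0.06800 + 232.0·44.10) / 8932 = 10820/8932 = 1.212 µg/L; combined flow 8932 L/s.
Travel time t = 7.97·1000 / 0.42 = 18980 s = 5.271 h.
Half-life 0.499 d → k = ln 2 / 0.499 = 1.389 d⁻¹.
Applying C = C₀e^(−kt): 1.212 × 0.7371 = 0.8931 µg/L.
At the second outfall, C = (8932·0.8931 + 1100·104.0) / (8932 + 1100) = 12.20 µg/L.

12.2 µg/L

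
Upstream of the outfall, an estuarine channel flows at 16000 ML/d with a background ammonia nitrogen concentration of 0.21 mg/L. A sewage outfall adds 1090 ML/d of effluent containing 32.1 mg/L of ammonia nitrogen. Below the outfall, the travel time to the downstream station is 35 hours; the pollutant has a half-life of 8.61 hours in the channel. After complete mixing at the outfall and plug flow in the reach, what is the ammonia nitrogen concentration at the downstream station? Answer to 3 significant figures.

Conservation of mass: C = (16000·0.2100 + 1090·32.10) / 17090 = 38350/17090 = 2.244 mg/L.
Half-life 8.61 h → k = ln 2 / 8.61 = 0.08050 h⁻¹ = 1.932 d⁻¹.
First-order decay: C = 2.244·exp(−k·t) = 2.244·0.05974 = 0.1341 mg/L.

0.134 mg/L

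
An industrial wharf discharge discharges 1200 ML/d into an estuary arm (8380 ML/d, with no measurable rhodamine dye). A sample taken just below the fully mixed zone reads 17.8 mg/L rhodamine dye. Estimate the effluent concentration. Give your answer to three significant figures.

142 mg/L

Mass balance: 8380·0 + 1200·Cₑ = 9580·17.80
→ Cₑ = (9580·17.80 − 8380·0) / 1200 = 142.1 mg/L.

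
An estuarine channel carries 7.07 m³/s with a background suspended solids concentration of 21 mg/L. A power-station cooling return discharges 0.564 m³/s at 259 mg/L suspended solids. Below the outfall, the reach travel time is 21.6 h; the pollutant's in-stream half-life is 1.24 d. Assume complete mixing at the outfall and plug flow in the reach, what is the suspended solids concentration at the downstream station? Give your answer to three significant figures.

23.3 mg/L

Conservation of mass: C = (7.070·21.00 + 0.5640·259.0) / 7.634 = 294.5/7.634 = 38.58 mg/L.
Half-life 1.24 d → k = ln 2 / 1.24 = 0.5590 d⁻¹.
Applying C = C₀e^(−kt): 38.58 × 0.6047 = 23.33 mg/L.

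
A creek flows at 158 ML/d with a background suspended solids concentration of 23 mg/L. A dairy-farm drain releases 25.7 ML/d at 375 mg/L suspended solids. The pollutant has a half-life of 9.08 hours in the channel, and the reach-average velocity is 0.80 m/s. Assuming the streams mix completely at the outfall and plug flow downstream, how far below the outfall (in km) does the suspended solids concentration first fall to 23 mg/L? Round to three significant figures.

43.2 km

Conservation of mass: C = (158.0·23.00 + 25.70·375.0) / 183.7 = 13270/183.7 = 72.25 mg/L.
Half-life 9.08 h → k = ln 2 / 9.08 = 0.07634 h⁻¹ = 1.832 d⁻¹.
Set 72.25·exp(−k·t) = 23 → t = ln(72.25/23)/k = 53980 s = 14.99 h.
Distance = v·t = 0.80·53980 = 43180 m = 43.18 km.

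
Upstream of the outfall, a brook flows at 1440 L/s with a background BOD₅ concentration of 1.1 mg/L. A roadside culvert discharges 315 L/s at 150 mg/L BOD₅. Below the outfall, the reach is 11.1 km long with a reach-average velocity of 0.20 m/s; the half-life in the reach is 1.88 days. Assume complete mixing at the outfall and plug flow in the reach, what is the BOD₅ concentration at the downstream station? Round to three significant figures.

22.0 mg/L

Mass balance: C = (1440·1.100 + 315.0·150.0) / 1755 = 48830/1755 = 27.83 mg/L.
Travel time t = 11.1·1000 / 0.20 = 55500 s = 15.42 h.
Half-life 1.88 d → k = ln 2 / 1.88 = 0.3687 d⁻¹.
Decay over the reach: 27.83·exp(−kt) = 27.83·0.7891 = 21.96 mg/L.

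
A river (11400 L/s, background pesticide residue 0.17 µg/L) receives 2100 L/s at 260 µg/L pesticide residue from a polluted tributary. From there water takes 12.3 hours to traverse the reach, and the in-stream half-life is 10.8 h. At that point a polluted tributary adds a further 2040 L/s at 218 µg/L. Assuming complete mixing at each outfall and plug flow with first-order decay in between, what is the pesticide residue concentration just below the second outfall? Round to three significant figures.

44.6 µg/L

Flow-weighted average: C = (11400·0.1700 + 2100·260.0) / 13500 = 547900/13500 = 40.59 µg/L; combined flow 13500 L/s.
Half-life 10.8 h → k = ln 2 / 10.8 = 0.06418 h⁻¹ = 1.540 d⁻¹.
First-order decay: C = 40.59·exp(−k·t) = 40.59·0.4541 = 18.43 µg/L.
At the second outfall, C = (13500·18.43 + 2040·218.0) / (13500 + 2040) = 44.63 µg/L.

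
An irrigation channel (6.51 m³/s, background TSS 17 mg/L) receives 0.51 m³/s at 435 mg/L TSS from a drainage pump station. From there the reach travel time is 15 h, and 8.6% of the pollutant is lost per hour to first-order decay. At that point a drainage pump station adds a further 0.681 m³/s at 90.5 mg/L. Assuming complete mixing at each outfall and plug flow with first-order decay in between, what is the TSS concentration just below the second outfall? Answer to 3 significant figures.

19.2 mg/L

After mixing, C = (6.510·17.00 + 0.5100·435.0) / 7.020 = 332.5/7.020 = 47.37 mg/L; combined flow 7.020 m³/s.
8.6%/h lost → k = −ln(1 − 0.086) = 0.08992 h⁻¹.
Applying C = C₀e^(−kt): 47.37 × 0.2595 = 12.29 mg/L.
At the second outfall, C = (7.020·12.29 + 0.6810·90.50) / (7.020 + 0.6810) = 19.21 mg/L.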